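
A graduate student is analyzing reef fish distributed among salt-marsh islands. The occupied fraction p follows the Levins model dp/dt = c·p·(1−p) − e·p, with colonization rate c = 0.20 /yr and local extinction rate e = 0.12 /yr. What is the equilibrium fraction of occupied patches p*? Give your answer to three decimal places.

Setting dp/dt = 0 and dividing through by p* gives c·(1−p*) = e.
So p* = 1 − e/c = 1 − 0.12/0.20 = 1 − 0.6000 = 0.4000.

0.400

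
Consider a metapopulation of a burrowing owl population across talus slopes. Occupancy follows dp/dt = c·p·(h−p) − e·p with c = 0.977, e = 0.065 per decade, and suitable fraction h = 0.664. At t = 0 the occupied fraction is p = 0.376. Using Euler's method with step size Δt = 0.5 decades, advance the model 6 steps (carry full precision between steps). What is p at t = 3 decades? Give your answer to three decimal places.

0.550

Update rule: p ← p + [c·p·(h−p) − e·p]·Δt with Δt = 0.5.
  1  |  dp/dt·Δt = +0.040679  |  p_1 = 0.416679
  2  |  dp/dt·Δt = +0.036800  |  p_2 = 0.453478
  3  |  dp/dt·Δt = +0.031898  |  p_3 = 0.485376
  4  |  dp/dt·Δt = +0.026578  |  p_4 = 0.511954
  5  |  dp/dt·Δt = +0.021387  |  p_5 = 0.533341
  6  |  dp/dt·Δt = +0.016708  |  p_6 = 0.550049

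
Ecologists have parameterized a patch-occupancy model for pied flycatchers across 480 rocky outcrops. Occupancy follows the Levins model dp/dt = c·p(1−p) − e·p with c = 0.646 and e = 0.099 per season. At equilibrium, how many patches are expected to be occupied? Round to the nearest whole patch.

406

p* = 1 − e/c = 1 − 0.099/0.646 = 0.8467.
Expected occupied patches = N × p* = 480 × 0.8467 = 406.44 ≈ 406.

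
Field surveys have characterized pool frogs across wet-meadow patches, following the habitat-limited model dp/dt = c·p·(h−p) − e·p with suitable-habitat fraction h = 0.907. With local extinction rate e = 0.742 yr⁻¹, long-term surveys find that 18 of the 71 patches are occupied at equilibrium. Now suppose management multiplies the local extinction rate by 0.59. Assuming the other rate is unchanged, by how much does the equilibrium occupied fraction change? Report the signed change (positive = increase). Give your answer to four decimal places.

0.2679

Observed p* = 18/71 = 0.25352.
Balance c(h−p*) = e gives c = e/(0.907 − 0.25352) = 0.742/0.65348 = 1.13546.
New p* = 0.907 − e/c = 0.907 − 0.43778/1.13546 = 0.52145.
Δp* = 0.52145 − 0.25352 = +0.26793.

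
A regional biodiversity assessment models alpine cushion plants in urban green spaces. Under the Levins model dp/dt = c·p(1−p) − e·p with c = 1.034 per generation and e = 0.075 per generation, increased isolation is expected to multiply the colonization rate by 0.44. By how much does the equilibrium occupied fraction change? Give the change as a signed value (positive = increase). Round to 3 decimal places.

-0.092

Before: p* = 1 − 0.075/1.034 = 0.9275.
After the change, c = 0.45496, e = 0.075, so p* = 1 − 0.075/0.45496 = 0.8352.
Δp* = 0.8352 − 0.9275 = -0.0923.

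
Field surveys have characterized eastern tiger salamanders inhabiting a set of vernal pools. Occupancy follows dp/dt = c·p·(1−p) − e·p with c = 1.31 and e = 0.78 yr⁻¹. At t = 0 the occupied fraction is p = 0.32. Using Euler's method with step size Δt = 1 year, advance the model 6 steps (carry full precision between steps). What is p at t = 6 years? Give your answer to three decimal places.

0.403

Update rule: p ← p + [c·p·(1−p) − e·p]·Δt with Δt = 1.
step 1: Δp = +0.03546, p = 0.35546
step 2: Δp = +0.02287, p = 0.37833
step 3: Δp = +0.01301, p = 0.39134
step 4: Δp = +0.00679, p = 0.39813
step 5: Δp = +0.00337, p = 0.40149
step 6: Δp = +0.00162, p = 0.40312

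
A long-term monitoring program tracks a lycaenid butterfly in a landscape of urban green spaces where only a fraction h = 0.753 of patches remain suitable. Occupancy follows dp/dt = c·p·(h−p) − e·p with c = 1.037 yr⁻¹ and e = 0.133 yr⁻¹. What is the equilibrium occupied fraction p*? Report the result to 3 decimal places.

Setting dp/dt = 0 and dividing by p* gives c·(h−p*) = e.
So p* = h − e/c = 0.753 − 0.133/1.037 = 0.753 − 0.1283 = 0.6247.

0.625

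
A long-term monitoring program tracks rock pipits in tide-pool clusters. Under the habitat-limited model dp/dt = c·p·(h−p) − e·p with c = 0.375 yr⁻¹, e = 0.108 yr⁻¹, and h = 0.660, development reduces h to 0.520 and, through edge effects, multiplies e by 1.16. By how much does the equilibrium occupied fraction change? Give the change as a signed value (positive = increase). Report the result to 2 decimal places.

-0.19

Before: p* = h − e/c = 0.660 − 0.108/0.375 = 0.660 − 0.2880 = 0.3720.
After: c = 0.375, e = 0.12528, h = 0.520; p* = 0.520 − 0.12528/0.375 = 0.1859.
Δp* = 0.1859 − 0.3720 = -0.1861.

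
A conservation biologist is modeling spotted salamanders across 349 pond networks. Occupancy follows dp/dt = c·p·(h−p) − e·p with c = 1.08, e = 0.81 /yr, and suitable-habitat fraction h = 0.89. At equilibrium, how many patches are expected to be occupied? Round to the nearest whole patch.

p* = h − e/c = 0.89 − 0.7500 = 0.1400.
Expected occupied patches = N × p* = 349 × 0.1400 = 48.86 ≈ 49.

49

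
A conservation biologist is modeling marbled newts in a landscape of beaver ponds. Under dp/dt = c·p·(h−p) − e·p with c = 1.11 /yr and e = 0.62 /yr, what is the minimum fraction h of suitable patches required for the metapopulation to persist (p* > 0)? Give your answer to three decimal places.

p* = h − e/c is positive only when h > e/c.
h_min = e/c = 0.62/1.11 = 0.5586.

0.559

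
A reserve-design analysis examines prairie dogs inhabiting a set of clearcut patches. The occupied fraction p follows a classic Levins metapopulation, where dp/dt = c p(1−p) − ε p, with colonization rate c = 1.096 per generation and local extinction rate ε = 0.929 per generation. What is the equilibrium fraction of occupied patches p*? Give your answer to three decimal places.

0.152

At equilibrium, colonization balances extinction: c·p*·(1−p*) = ε·p*.
So p* = 1 − ε/c = 1 − 0.929/1.096 = 1 − 0.8476 = 0.1524.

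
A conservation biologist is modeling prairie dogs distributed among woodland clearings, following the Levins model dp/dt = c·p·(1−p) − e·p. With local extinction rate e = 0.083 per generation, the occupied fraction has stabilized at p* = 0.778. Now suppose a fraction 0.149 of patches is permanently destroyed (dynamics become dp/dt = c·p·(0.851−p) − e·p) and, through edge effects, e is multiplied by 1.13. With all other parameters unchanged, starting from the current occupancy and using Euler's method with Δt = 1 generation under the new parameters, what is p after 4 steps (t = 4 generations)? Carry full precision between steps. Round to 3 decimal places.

0.651

Balance c(1−p*) = e gives c = e/(1 − 0.77800) = 0.083/0.22200 = 0.37387.
Starting from p₀ = 0.77800; update p ← p + (dp/dt)·Δt with the new parameters.
  1  |  dp/dt·Δt = -0.051735  |  p_1 = 0.726265
  2  |  dp/dt·Δt = -0.034247  |  p_2 = 0.692018
  3  |  dp/dt·Δt = -0.023771  |  p_3 = 0.668247
  4  |  dp/dt·Δt = -0.017016  |  p_4 = 0.651231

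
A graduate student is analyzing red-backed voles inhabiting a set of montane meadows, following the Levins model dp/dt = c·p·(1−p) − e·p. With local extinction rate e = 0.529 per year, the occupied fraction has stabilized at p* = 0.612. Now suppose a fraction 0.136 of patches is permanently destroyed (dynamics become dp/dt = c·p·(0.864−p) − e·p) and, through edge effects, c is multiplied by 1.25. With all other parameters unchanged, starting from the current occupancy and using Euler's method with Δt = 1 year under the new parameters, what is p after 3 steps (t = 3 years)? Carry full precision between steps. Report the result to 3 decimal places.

Balance c(1−p*) = e gives c = e/(1 − 0.61200) = 0.529/0.38800 = 1.36340.
Starting from p₀ = 0.61200; update p ← p + (dp/dt)·Δt with the new parameters.
  1  |  dp/dt·Δt = -0.060911  |  p_1 = 0.551089
  2  |  dp/dt·Δt = +0.002359  |  p_2 = 0.553447
  3  |  dp/dt·Δt = +0.000144  |  p_3 = 0.553591

0.554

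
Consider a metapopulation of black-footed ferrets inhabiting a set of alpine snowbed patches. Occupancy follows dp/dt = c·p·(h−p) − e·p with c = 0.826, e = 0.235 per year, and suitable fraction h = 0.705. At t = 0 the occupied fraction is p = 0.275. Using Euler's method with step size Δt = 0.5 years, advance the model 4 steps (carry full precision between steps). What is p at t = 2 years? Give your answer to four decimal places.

0.3346

Update rule: p ← p + [c·p·(h−p) − e·p]·Δt with Δt = 0.5.
  1  |  dp/dt·Δt = +0.016525  |  p_1 = 0.291525
  2  |  dp/dt·Δt = +0.015528  |  p_2 = 0.307053
  3  |  dp/dt·Δt = +0.014386  |  p_3 = 0.321439
  4  |  dp/dt·Δt = +0.013150  |  p_4 = 0.334589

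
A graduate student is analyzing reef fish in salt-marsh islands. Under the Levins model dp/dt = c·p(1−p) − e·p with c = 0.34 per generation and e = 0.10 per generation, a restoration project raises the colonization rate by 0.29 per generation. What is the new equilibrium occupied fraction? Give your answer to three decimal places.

0.841

Before: p* = 1 − 0.10/0.34 = 0.7059.
After the change, c = 0.63, e = 0.1, so p* = 1 − 0.1/0.63 = 0.8413.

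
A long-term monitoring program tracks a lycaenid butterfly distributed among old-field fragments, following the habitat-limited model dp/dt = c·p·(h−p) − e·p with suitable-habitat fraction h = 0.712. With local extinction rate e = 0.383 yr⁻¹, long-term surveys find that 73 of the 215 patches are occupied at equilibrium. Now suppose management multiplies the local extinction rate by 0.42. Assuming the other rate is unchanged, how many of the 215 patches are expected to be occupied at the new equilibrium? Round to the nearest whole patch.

Observed p* = 73/215 = 0.33953.
Balance c(h−p*) = e gives c = e/(0.712 − 0.33953) = 0.383/0.37247 = 1.02827.
New p* = 0.712 − e/c = 0.712 − 0.16086/1.02827 = 0.55556.
Expected occupied = 215 × 0.55556 = 119.45 ≈ 119.

119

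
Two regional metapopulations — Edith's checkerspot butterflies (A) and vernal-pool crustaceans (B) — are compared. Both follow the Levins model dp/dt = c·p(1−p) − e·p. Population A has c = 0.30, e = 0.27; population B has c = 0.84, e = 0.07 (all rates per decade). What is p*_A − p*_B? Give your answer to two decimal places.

-0.82

A: p*_A = 1 − 0.27/0.30 = 0.1000.
B: p*_B = 1 − 0.07/0.84 = 0.9167.
p*_A − p*_B = 0.1000 − 0.9167 = -0.8167.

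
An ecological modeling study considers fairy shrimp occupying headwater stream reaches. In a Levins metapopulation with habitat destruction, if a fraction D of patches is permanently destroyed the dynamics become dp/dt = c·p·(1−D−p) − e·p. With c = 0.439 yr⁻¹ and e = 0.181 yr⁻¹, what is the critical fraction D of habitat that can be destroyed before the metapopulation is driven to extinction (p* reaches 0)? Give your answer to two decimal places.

0.59

The nontrivial equilibrium is p* = (1−D) − e/c; extinction occurs when this hits zero.
So D_crit = 1 − e/c = 1 − 0.181/0.439 = 1 − 0.4123 = 0.5877.
Note this equals the original equilibrium occupancy — the Levins extinction-debt result.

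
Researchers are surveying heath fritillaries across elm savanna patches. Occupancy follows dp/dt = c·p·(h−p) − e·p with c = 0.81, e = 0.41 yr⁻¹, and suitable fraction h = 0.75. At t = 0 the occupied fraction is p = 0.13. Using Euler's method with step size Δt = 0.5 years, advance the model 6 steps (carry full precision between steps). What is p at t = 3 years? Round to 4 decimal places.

Update rule: p ← p + [c·p·(h−p) − e·p]·Δt with Δt = 0.5.
p: 0.13000 → 0.13599  (Δp = +0.00599)
p: 0.13599 → 0.14193  (Δp = +0.00594)
p: 0.14193 → 0.14779  (Δp = +0.00586)
p: 0.14779 → 0.15354  (Δp = +0.00575)
p: 0.15354 → 0.15915  (Δp = +0.00561)
p: 0.15915 → 0.16461  (Δp = +0.00546)

0.1646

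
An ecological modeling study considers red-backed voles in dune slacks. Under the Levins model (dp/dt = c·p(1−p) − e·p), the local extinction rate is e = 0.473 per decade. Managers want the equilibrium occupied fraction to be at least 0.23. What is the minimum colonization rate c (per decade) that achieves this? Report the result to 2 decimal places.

0.61

p* = 1 − e/c ≥ 0.23 requires e/c ≤ 0.7700, i.e. c ≥ e/0.7700.
c_min = 0.473/0.7700 = 0.6143.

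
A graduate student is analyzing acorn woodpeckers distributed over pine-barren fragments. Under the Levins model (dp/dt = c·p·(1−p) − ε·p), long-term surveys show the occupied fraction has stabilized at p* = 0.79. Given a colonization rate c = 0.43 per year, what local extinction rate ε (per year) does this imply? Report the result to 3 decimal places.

At equilibrium c(1−p*) = ε.
ε = 0.43 × (1 − 0.79) = 0.43 × 0.2100 = 0.0903.

0.090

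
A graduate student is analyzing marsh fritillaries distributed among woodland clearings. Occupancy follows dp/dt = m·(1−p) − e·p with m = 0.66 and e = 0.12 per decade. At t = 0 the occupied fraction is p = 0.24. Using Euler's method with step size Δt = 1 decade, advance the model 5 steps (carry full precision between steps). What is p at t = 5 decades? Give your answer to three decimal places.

0.846

Update rule: p ← p + [m·(1−p) − e·p]·Δt with Δt = 1.
step 1: Δp = +0.47280, p = 0.71280
step 2: Δp = +0.10402, p = 0.81682
step 3: Δp = +0.02288, p = 0.83970
step 4: Δp = +0.00503, p = 0.84473
step 5: Δp = +0.00111, p = 0.84584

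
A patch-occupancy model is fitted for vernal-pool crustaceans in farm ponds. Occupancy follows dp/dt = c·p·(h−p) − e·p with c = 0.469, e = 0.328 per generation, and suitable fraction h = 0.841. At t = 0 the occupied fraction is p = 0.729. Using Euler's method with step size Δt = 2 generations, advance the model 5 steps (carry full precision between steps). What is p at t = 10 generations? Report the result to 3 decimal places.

Update rule: p ← p + [c·p·(h−p) − e·p]·Δt with Δt = 2.
step 1: Δp = -0.40164, p = 0.32736
step 2: Δp = -0.05703, p = 0.27033
step 3: Δp = -0.03263, p = 0.23770
step 4: Δp = -0.02142, p = 0.21628
step 5: Δp = -0.01514, p = 0.20114

0.201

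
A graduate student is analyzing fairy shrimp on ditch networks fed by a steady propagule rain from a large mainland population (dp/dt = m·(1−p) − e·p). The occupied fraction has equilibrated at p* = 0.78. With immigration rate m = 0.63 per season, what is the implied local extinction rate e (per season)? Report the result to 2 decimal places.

0.18

At equilibrium m(1−p*) = e·p*, so e = m(1−p*)/p*.
e = 0.63 × 0.2200 / 0.78 = 0.1777.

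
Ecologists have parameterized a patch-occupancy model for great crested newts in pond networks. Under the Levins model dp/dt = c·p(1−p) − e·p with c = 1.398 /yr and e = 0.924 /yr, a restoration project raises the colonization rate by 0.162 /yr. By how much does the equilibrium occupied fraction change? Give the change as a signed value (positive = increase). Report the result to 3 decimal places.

0.069

Before: p* = 1 − 0.924/1.398 = 0.3391.
After the change, c = 1.56, e = 0.924, so p* = 1 − 0.924/1.56 = 0.4077.
Δp* = 0.4077 − 0.3391 = +0.0686.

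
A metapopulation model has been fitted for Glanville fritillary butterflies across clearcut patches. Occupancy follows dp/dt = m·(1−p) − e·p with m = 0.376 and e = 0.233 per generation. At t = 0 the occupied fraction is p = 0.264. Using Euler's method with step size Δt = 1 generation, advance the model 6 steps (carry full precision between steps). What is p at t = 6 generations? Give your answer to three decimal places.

Update rule: p ← p + [m·(1−p) − e·p]·Δt with Δt = 1.
t = 1: p = 0.26400 + (+0.21522) = 0.47922
t = 2: p = 0.47922 + (+0.08415) = 0.56338
t = 3: p = 0.56338 + (+0.03290) = 0.59628
t = 4: p = 0.59628 + (+0.01287) = 0.60915
t = 5: p = 0.60915 + (+0.00503) = 0.61418
t = 6: p = 0.61418 + (+0.00197) = 0.61614

0.616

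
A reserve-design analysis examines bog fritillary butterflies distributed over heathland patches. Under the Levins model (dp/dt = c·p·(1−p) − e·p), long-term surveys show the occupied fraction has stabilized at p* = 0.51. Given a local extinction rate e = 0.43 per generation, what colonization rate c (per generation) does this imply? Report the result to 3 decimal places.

0.878

At equilibrium c(1−p*) = e, so c = e/(1−p*).
c = 0.43/(1 − 0.51) = 0.43/0.4900 = 0.8776.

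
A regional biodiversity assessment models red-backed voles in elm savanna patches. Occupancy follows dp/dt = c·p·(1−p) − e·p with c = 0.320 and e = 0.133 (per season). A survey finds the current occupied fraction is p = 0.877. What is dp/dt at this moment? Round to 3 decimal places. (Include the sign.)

-0.082

Colonization term: c·p·(1−p) = 0.320×0.877×0.1230 = 0.03452.
Extinction term: e·p = 0.11664.
dp/dt = 0.03452 − 0.11664 = -0.08212.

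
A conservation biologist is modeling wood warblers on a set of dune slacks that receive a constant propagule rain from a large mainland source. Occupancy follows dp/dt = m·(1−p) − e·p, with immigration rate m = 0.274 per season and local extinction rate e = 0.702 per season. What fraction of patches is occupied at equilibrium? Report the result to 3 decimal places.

0.281

Setting dp/dt = 0: m − m·p* = e·p*, so m = (m+e)·p*.
p* = m/(m+e) = 0.274/(0.274+0.702) = 0.274/0.9760 = 0.2807.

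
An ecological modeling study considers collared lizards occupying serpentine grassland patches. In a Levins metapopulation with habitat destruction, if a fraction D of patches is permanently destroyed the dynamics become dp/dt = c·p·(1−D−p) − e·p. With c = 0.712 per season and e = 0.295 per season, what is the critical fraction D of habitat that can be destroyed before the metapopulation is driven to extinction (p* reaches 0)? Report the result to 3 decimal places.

0.586

The nontrivial equilibrium is p* = (1−D) − e/c; extinction occurs when this hits zero.
So D_crit = 1 − e/c = 1 − 0.295/0.712 = 1 − 0.4143 = 0.5857.
This equals the undisturbed p*, a classic result of Lande's extension.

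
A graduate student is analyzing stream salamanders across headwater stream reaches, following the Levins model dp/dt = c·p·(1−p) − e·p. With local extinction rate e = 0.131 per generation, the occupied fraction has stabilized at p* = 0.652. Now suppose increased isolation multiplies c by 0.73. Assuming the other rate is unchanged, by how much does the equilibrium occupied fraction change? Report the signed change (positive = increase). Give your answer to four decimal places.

-0.1287

Balance c(1−p*) = e gives c = e/(1 − 0.65200) = 0.131/0.34800 = 0.37644.
New p* = 1 − e/c = 1 − 0.13100/0.27480 = 0.52329.
Δp* = 0.52329 − 0.65200 = -0.12871.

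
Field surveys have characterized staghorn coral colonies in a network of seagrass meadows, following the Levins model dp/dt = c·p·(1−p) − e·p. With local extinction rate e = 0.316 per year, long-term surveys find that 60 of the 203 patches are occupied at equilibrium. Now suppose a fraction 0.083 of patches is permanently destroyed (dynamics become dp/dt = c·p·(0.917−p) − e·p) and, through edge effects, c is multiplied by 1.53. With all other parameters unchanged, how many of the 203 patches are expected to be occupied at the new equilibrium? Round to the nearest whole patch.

93

Observed p* = 60/203 = 0.29557.
Balance c(1−p*) = e gives c = e/(1 − 0.29557) = 0.316/0.70443 = 0.44859.
New p* = 0.917 − e/c = 0.917 − 0.31600/0.68634 = 0.45659.
Expected occupied = 203 × 0.45659 = 92.69 ≈ 93.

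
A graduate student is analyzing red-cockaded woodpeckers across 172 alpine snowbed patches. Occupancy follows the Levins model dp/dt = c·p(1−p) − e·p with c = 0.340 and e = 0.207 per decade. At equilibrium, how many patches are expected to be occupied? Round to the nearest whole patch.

67

p* = 1 − e/c = 1 − 0.207/0.340 = 0.3912.
Expected occupied patches = N × p* = 172 × 0.3912 = 67.28 ≈ 67.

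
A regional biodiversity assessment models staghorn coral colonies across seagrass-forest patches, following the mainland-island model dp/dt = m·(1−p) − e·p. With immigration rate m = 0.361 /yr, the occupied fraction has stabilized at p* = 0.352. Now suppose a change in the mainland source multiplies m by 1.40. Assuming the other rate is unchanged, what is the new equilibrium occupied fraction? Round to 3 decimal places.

0.432

Balance m(1−p*) = e·p* gives e = m(1−p*)/p* = 0.361×0.64800/0.35200 = 0.66457.
New p* = m/(m+e) = 0.50540/(0.50540+0.66457) = 0.43198.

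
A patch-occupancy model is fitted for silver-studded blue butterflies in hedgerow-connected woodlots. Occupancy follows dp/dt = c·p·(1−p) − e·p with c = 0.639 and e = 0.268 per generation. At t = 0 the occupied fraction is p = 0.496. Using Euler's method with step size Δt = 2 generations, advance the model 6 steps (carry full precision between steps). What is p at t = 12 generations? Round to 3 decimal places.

Update rule: p ← p + [c·p·(1−p) − e·p]·Δt with Δt = 2.
step 1: Δp = +0.05362, p = 0.54962
step 2: Δp = +0.02175, p = 0.57138
step 3: Δp = +0.00673, p = 0.57811
step 4: Δp = +0.00184, p = 0.57995
step 5: Δp = +0.00048, p = 0.58043
step 6: Δp = +0.00012, p = 0.58055

0.581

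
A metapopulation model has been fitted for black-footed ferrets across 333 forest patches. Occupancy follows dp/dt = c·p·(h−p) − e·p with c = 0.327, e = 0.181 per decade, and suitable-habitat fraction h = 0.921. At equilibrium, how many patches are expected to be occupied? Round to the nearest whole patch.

p* = h − e/c = 0.921 − 0.5535 = 0.3675.
Expected occupied patches = N × p* = 333 × 0.3675 = 122.37 ≈ 122.

122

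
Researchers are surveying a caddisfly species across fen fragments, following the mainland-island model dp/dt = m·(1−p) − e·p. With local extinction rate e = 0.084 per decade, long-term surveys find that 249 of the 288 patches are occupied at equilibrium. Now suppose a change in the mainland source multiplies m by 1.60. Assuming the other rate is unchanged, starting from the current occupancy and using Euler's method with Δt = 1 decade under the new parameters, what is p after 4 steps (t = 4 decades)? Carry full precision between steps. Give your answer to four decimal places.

0.9108

Observed p* = 249/288 = 0.86458.
Balance m(1−p*) = e·p* gives m = e·p*/(1−p*) = 0.084×0.86458/0.13542 = 0.53631.
Starting from p₀ = 0.86458; update p ← p + (dp/dt)·Δt with the new parameters.
p: 0.86458 → 0.90816  (Δp = +0.04358)
p: 0.90816 → 0.91068  (Δp = +0.00252)
p: 0.91068 → 0.91083  (Δp = +0.00015)
p: 0.91083 → 0.91084  (Δp = +0.00001)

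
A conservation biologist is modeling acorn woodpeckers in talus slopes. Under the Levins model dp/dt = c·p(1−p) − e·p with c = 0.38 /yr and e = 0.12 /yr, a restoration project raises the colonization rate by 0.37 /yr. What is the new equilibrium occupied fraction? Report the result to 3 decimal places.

Before: p* = 1 − 0.12/0.38 = 0.6842.
After the change, c = 0.75, e = 0.12, so p* = 1 − 0.12/0.75 = 0.8400.

0.840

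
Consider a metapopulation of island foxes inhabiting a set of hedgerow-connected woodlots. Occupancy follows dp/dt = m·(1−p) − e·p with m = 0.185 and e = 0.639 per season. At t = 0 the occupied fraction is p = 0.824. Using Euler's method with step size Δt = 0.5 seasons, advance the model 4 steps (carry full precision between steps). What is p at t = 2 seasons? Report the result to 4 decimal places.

0.2962

Update rule: p ← p + [m·(1−p) − e·p]·Δt with Δt = 0.5.
step 1: Δp = -0.24699, p = 0.57701
step 2: Δp = -0.14523, p = 0.43178
step 3: Δp = -0.08539, p = 0.34639
step 4: Δp = -0.05021, p = 0.29618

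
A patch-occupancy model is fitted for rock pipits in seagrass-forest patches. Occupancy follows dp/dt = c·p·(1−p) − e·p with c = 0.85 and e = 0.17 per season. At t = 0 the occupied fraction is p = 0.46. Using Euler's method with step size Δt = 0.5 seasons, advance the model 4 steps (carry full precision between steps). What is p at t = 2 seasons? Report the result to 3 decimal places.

Update rule: p ← p + [c·p·(1−p) − e·p]·Δt with Δt = 0.5.
  1  |  dp/dt·Δt = +0.066470  |  p_1 = 0.526470
  2  |  dp/dt·Δt = +0.061202  |  p_2 = 0.587672
  3  |  dp/dt·Δt = +0.053031  |  p_3 = 0.640703
  4  |  dp/dt·Δt = +0.043376  |  p_4 = 0.684080

0.684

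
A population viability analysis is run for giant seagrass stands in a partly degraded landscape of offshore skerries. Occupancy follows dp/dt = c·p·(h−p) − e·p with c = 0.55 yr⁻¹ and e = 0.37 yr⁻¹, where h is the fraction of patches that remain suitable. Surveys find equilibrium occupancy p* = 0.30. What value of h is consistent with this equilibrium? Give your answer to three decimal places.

At equilibrium c(h−p*) = e, so h = p* + e/c.
h = 0.30 + 0.37/0.55 = 0.30 + 0.6727 = 0.9727.

0.973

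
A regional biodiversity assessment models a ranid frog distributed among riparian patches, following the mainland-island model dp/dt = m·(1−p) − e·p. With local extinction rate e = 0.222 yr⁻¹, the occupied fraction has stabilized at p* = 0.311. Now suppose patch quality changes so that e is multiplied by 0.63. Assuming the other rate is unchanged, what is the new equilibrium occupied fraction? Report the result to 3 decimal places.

0.417

Balance m(1−p*) = e·p* gives m = e·p*/(1−p*) = 0.222×0.31100/0.68900 = 0.10021.
New p* = m/(m+e) = 0.10021/(0.10021+0.13986) = 0.41742.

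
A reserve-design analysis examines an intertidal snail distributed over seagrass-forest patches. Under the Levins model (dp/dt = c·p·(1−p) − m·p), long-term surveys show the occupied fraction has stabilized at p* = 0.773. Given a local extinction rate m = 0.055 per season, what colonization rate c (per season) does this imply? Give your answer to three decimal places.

0.242

At equilibrium c(1−p*) = m, so c = m/(1−p*).
c = 0.055/(1 − 0.773) = 0.055/0.2270 = 0.2423.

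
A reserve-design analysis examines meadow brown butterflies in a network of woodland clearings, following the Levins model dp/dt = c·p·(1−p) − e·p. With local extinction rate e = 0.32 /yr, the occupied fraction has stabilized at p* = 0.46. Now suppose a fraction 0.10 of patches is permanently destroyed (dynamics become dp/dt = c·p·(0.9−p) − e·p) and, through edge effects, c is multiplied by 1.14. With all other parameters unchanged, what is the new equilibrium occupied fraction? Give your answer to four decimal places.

Balance c(1−p*) = e gives c = e/(1 − 0.46000) = 0.32/0.54000 = 0.59259.
New p* = 0.9 − e/c = 0.9 − 0.32000/0.67555 = 0.42631.

0.4263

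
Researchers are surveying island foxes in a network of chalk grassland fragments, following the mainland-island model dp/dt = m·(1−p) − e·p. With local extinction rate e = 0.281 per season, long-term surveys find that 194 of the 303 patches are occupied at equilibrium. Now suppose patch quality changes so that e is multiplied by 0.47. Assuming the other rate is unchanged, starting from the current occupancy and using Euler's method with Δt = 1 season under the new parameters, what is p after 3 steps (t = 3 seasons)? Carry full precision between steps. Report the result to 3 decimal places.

Observed p* = 194/303 = 0.64026.
Balance m(1−p*) = e·p* gives m = e·p*/(1−p*) = 0.281×0.64026/0.35974 = 0.50013.
Starting from p₀ = 0.64026; update p ← p + (dp/dt)·Δt with the new parameters.
  1  |  dp/dt·Δt = +0.095355  |  p_1 = 0.735619
  2  |  dp/dt·Δt = +0.035072  |  p_2 = 0.770690
  3  |  dp/dt·Δt = +0.012899  |  p_3 = 0.783589

0.784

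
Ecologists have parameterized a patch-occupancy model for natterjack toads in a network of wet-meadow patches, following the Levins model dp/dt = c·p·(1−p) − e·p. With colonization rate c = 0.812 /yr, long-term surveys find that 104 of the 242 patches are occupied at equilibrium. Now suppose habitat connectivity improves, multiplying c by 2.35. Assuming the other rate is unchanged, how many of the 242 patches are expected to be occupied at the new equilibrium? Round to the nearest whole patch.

183

Observed p* = 104/242 = 0.42975.
Balance c(1−p*) = e gives e = 0.812×(1 − 0.42975) = 0.46304.
New p* = 1 − e/c = 1 − 0.46304/1.90820 = 0.75734.
Expected occupied = 242 × 0.75734 = 183.28 ≈ 183.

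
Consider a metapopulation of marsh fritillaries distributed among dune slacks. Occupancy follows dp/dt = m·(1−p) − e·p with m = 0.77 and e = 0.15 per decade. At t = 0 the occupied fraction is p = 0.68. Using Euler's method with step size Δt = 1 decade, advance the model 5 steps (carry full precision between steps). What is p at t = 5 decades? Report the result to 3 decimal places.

0.837

Update rule: p ← p + [m·(1−p) − e·p]·Δt with Δt = 1.
step 1: Δp = +0.14440, p = 0.82440
step 2: Δp = +0.01155, p = 0.83595
step 3: Δp = +0.00092, p = 0.83688
step 4: Δp = +0.00007, p = 0.83695
step 5: Δp = +0.00001, p = 0.83696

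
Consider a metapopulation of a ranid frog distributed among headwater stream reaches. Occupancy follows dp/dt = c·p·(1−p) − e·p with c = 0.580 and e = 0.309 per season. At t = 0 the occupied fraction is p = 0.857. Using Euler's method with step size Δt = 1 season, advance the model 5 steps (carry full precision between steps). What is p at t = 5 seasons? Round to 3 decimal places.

0.505

Update rule: p ← p + [c·p·(1−p) − e·p]·Δt with Δt = 1.
  1  |  dp/dt·Δt = -0.193733  |  p_1 = 0.663267
  2  |  dp/dt·Δt = -0.075410  |  p_2 = 0.587857
  3  |  dp/dt·Δt = -0.041125  |  p_3 = 0.546732
  4  |  dp/dt·Δt = -0.025207  |  p_4 = 0.521525
  5  |  dp/dt·Δt = -0.016420  |  p_5 = 0.505105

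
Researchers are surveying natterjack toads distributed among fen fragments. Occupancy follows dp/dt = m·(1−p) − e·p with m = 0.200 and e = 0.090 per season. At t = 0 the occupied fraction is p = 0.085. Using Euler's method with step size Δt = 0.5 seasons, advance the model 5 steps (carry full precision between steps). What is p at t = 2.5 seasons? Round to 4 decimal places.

0.4134

Update rule: p ← p + [m·(1−p) − e·p]·Δt with Δt = 0.5.
p: 0.08500 → 0.17268  (Δp = +0.08768)
p: 0.17268 → 0.24764  (Δp = +0.07496)
p: 0.24764 → 0.31173  (Δp = +0.06409)
p: 0.31173 → 0.36653  (Δp = +0.05480)
p: 0.36653 → 0.41338  (Δp = +0.04685)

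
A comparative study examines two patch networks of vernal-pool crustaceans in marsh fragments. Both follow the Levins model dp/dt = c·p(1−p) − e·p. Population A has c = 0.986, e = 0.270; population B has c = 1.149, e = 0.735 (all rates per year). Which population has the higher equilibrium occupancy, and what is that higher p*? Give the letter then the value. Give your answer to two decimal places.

A, 0.73

A: p*_A = 1 − 0.270/0.986 = 0.7262.
B: p*_B = 1 − 0.735/1.149 = 0.3603.
A is higher at 0.7262.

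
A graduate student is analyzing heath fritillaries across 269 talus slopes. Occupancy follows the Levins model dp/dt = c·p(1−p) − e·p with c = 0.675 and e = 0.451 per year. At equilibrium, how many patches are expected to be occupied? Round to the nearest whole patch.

89

p* = 1 − e/c = 1 − 0.451/0.675 = 0.3319.
Expected occupied patches = N × p* = 269 × 0.3319 = 89.27 ≈ 89.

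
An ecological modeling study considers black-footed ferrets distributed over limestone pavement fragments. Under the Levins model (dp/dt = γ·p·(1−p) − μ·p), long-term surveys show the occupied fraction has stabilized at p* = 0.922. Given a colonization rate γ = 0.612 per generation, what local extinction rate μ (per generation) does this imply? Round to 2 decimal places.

0.05

At equilibrium γ(1−p*) = μ.
μ = 0.612 × (1 − 0.922) = 0.612 × 0.0780 = 0.0477.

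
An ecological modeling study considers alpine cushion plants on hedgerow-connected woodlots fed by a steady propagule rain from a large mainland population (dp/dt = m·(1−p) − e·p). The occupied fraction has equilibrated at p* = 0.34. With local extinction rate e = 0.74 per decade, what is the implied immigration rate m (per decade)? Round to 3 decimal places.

At equilibrium m(1−p*) = e·p*, so m = e·p*/(1−p*).
m = 0.74 × 0.34 / 0.6600 = 0.2516/0.6600 = 0.3812.

0.381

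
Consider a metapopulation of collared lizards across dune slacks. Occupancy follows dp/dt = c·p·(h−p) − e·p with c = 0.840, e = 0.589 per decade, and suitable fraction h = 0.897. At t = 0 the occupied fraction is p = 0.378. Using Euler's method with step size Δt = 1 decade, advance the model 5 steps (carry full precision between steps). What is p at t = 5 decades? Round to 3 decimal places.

0.238

Update rule: p ← p + [c·p·(h−p) − e·p]·Δt with Δt = 1.
p: 0.37800 → 0.32015  (Δp = -0.05785)
p: 0.32015 → 0.28671  (Δp = -0.03344)
p: 0.28671 → 0.26482  (Δp = -0.02189)
p: 0.26482 → 0.24947  (Δp = -0.01535)
p: 0.24947 → 0.23822  (Δp = -0.01124)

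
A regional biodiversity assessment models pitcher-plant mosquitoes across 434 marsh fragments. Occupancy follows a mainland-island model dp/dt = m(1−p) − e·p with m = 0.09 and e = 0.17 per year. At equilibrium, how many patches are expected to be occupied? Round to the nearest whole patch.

p* = m/(m+e) = 0.09/0.2600 = 0.3462.
Expected occupied patches = N × p* = 434 × 0.3462 = 150.23 ≈ 150.

150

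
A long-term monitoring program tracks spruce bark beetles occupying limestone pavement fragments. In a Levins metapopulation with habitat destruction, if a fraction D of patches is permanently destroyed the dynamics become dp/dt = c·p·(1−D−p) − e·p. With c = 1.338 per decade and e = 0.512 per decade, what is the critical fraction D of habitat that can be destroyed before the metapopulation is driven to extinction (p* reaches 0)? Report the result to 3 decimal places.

0.617

The nontrivial equilibrium is p* = (1−D) − e/c; extinction occurs when this hits zero.
So D_crit = 1 − e/c = 1 − 0.512/1.338 = 1 − 0.3827 = 0.6173.
This equals the undisturbed p*, a classic result of Lande's extension.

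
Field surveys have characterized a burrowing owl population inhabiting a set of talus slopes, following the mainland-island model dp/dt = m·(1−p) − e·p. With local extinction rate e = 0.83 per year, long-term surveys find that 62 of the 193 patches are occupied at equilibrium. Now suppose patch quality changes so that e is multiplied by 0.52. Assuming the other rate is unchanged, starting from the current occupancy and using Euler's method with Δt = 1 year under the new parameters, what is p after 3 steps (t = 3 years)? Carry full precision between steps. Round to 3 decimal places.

0.476

Observed p* = 62/193 = 0.32124.
Balance m(1−p*) = e·p* gives m = e·p*/(1−p*) = 0.83×0.32124/0.67876 = 0.39282.
Starting from p₀ = 0.32124; update p ← p + (dp/dt)·Δt with the new parameters.
t = 1: p = 0.32124 + (+0.12798) = 0.44923
t = 2: p = 0.44923 + (+0.02247) = 0.47170
t = 3: p = 0.47170 + (+0.00395) = 0.47564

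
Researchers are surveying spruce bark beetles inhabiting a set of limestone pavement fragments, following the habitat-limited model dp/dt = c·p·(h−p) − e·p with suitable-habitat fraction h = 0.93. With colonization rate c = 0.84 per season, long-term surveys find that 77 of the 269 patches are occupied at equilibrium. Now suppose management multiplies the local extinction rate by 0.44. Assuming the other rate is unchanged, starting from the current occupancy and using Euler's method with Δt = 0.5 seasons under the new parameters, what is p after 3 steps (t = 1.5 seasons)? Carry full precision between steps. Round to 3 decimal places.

0.416

Observed p* = 77/269 = 0.28625.
Balance c(h−p*) = e gives e = 0.84×(0.93 − 0.28625) = 0.54075.
Starting from p₀ = 0.28625; update p ← p + (dp/dt)·Δt with the new parameters.
p: 0.28625 → 0.32959  (Δp = +0.04334)
p: 0.32959 → 0.37349  (Δp = +0.04390)
p: 0.37349 → 0.41635  (Δp = +0.04286)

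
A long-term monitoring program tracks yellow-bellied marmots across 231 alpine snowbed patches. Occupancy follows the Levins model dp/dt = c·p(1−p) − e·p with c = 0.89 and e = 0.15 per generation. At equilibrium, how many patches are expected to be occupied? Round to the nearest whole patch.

192

p* = 1 − e/c = 1 − 0.15/0.89 = 0.8315.
Expected occupied patches = N × p* = 231 × 0.8315 = 192.07 ≈ 192.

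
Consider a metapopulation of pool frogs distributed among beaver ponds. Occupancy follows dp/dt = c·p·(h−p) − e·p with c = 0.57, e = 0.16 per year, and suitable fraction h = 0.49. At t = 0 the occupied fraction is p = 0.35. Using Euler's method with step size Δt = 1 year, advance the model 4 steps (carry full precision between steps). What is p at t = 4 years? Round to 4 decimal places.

Update rule: p ← p + [c·p·(h−p) − e·p]·Δt with Δt = 1.
t = 1: p = 0.35000 + (-0.02807) = 0.32193
t = 2: p = 0.32193 + (-0.02067) = 0.30126
t = 3: p = 0.30126 + (-0.01579) = 0.28547
t = 4: p = 0.28547 + (-0.01239) = 0.27308

0.2731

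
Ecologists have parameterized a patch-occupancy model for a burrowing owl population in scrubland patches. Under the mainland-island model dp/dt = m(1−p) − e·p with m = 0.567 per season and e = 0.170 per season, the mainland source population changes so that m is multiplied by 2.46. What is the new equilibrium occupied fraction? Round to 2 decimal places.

Before: p* = 0.567/(0.567+0.170) = 0.7693.
After: m = 1.39482, e = 0.17; p* = 1.39482/1.5648 = 0.8914.

0.89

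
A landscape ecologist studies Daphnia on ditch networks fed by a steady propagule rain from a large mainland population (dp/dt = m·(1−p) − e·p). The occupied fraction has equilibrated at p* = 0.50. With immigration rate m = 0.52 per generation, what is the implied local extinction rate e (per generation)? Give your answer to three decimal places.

0.520

At equilibrium m(1−p*) = e·p*, so e = m(1−p*)/p*.
e = 0.52 × 0.5000 / 0.50 = 0.5200.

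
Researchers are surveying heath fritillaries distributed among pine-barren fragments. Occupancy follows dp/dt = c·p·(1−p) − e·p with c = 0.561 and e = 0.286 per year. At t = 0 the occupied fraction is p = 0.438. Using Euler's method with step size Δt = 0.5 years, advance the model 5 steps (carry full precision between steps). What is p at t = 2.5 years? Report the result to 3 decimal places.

Update rule: p ← p + [c·p·(1−p) − e·p]·Δt with Δt = 0.5.
  1  |  dp/dt·Δt = +0.006413  |  p_1 = 0.444413
  2  |  dp/dt·Δt = +0.005707  |  p_2 = 0.450120
  3  |  dp/dt·Δt = +0.005060  |  p_3 = 0.455180
  4  |  dp/dt·Δt = +0.004471  |  p_4 = 0.459651
  5  |  dp/dt·Δt = +0.003938  |  p_5 = 0.463589

0.464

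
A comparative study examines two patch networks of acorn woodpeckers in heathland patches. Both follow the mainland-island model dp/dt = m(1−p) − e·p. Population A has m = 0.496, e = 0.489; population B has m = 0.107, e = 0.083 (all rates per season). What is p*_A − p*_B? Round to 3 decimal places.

A: p*_A = m/(m+e) = 0.496/0.9850 = 0.5036.
B: p*_B = 0.107/0.1900 = 0.5632.
p*_A − p*_B = 0.5036 − 0.5632 = -0.0596.

-0.060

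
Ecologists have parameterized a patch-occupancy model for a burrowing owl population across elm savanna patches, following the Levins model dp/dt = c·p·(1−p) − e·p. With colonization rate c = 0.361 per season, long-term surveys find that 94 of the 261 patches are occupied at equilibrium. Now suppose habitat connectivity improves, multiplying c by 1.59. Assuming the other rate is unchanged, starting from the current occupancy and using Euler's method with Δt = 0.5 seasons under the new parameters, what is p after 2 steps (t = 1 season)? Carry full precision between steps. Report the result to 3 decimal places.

0.408

Observed p* = 94/261 = 0.36015.
Balance c(1−p*) = e gives e = 0.361×(1 − 0.36015) = 0.23098.
Starting from p₀ = 0.36015; update p ← p + (dp/dt)·Δt with the new parameters.
t = 0.5: p = 0.36015 + (+0.02454) = 0.38469
t = 1: p = 0.38469 + (+0.02350) = 0.40820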